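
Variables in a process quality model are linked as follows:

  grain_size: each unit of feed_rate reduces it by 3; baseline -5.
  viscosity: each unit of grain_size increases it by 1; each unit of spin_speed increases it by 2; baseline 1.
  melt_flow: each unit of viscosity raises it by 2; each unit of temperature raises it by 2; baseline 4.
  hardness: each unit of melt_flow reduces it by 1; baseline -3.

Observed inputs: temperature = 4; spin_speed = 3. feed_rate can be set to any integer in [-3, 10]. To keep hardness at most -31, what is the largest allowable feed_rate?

Substituting into the viscosity equation gives viscosity = -3*feed_rate + 2.
This gives melt_flow = -6*feed_rate + 16.
This gives hardness = 6*feed_rate - 19.
Require 6*feed_rate - 19 ≤ -31, so feed_rate ≤ -2.
The largest integer in [-3, 10] satisfying this is -2.

feed_rate = -2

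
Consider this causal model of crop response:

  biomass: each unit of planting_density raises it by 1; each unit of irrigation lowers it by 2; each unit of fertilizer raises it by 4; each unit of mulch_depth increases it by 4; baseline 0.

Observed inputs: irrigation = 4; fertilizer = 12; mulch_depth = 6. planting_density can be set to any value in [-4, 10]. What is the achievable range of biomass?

60 to 74

Substituting into the biomass equation gives biomass = planting_density + 64.
Linear in planting_density, so extremes are at the endpoints: planting_density = -4 gives biomass = 60; planting_density = 10 gives biomass = 74.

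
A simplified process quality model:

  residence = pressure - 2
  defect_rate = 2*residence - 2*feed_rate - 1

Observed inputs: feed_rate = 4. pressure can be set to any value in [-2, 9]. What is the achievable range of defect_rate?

Substituting into the defect_rate equation gives defect_rate = 2*pressure - 13.
Linear in pressure, so extremes are at the endpoints: pressure = -2 gives defect_rate = -17; pressure = 9 gives defect_rate = 5.

-17 to 5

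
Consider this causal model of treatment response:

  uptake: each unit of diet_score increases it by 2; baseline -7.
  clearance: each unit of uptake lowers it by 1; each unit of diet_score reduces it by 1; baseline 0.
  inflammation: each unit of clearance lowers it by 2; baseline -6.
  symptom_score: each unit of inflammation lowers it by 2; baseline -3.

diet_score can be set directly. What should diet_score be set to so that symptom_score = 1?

diet_score = 3

Substituting into the clearance equation gives clearance = -3*diet_score + 7.
Substituting into the inflammation equation gives inflammation = 6*diet_score - 20.
Substituting into the symptom_score equation gives symptom_score = -12*diet_score + 37.
Solve -12*diet_score + 37 = 1: diet_score = (1 - 37) / -12 = 3.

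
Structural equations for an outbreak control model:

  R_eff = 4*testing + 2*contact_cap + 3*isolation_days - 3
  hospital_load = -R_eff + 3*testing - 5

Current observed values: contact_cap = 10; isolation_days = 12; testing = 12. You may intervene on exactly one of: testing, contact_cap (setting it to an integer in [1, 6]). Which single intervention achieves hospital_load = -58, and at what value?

set contact_cap = 4

Intervening on testing: hospital_load = -testing - 58. Reaching -58 requires testing = 0, outside [1, 6].
Intervening on contact_cap: with other inputs at their observed values, hospital_load = -2*contact_cap - 50. Solving for -58 gives contact_cap = 4, within [1, 6].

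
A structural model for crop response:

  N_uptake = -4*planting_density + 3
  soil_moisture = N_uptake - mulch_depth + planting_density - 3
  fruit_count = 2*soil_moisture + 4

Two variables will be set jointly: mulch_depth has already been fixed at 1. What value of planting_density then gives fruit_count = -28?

planting_density = 5

With mulch_depth held at 1:
Substituting into the soil_moisture equation gives soil_moisture = -3*planting_density - 1.
fruit_count becomes -6*planting_density + 2.
Solve -6*planting_density + 2 = -28: planting_density = (-28 - 2) / -6 = 5.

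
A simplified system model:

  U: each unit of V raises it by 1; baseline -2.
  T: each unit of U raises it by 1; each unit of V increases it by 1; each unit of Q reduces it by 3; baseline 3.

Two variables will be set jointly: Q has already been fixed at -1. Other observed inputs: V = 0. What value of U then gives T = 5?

With Q held at -1:
Intervening on U fixes its value directly, overriding its dependence on V.
Substituting into the T equation gives T = U + 6.
Solve U + 6 = 5: U = (5 - 6) / 1 = -1.

U = -1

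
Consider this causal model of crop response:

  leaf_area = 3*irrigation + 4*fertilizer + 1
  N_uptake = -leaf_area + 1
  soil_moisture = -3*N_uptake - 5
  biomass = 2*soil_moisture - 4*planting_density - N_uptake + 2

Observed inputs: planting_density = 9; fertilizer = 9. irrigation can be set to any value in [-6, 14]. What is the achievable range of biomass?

82 to 502

Substituting into the leaf_area equation gives leaf_area = 3*irrigation + 37.
Substituting into the N_uptake equation gives N_uptake = -3*irrigation - 36.
This gives soil_moisture = 9*irrigation + 103.
Substituting into the biomass equation gives biomass = 21*irrigation + 208.
Linear in irrigation, so extremes are at the endpoints: irrigation = -6 gives biomass = 82; irrigation = 14 gives biomass = 502.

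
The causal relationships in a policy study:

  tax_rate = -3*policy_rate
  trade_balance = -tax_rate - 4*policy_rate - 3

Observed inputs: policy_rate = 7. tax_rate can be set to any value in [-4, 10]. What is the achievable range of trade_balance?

-41 to -27

Intervening on tax_rate fixes its value directly, overriding its dependence on policy_rate.
Substituting into the trade_balance equation gives trade_balance = -tax_rate - 31.
Linear in tax_rate, so extremes are at the endpoints: tax_rate = -4 gives trade_balance = -27; tax_rate = 10 gives trade_balance = -41.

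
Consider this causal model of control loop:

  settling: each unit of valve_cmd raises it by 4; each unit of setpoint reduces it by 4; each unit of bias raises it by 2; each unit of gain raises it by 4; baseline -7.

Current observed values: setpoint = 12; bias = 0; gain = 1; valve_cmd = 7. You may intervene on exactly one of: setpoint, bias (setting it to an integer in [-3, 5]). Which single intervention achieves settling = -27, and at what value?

set bias = -2

Intervening on setpoint: settling = -4*setpoint + 25. Reaching -27 requires setpoint = 13, outside [-3, 5].
Intervening on bias: with other inputs at their observed values, settling = 2*bias - 23. Solving for -27 gives bias = -2, within [-3, 5].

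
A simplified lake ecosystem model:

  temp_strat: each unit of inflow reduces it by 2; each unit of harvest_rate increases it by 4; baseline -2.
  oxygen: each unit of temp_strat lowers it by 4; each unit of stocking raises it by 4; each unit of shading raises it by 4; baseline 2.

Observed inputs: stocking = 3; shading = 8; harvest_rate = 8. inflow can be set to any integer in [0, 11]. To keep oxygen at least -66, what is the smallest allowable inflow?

inflow = 1

Substituting into the temp_strat equation gives temp_strat = -2*inflow + 30.
Substituting into the oxygen equation gives oxygen = 8*inflow - 74.
Require 8*inflow - 74 ≥ -66, so inflow ≥ 1.
The smallest integer in [0, 11] satisfying this is 1.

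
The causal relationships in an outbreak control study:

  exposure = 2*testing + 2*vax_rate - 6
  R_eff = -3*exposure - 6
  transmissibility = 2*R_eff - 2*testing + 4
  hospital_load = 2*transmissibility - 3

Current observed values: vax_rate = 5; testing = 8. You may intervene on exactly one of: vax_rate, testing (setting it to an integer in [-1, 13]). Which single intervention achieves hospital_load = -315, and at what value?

set vax_rate = 6

Intervening on vax_rate: with other inputs at their observed values, hospital_load = -24*vax_rate - 171. Solving for -315 gives vax_rate = 6, within [-1, 13].
Intervening on testing: hospital_load = -28*testing - 67. Reaching -315 requires testing = 62/7, not an integer.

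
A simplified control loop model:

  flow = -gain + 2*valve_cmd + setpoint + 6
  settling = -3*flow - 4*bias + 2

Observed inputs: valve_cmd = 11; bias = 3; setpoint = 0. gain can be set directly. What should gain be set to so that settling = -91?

Substituting into the flow equation gives flow = -gain + 28.
settling becomes 3*gain - 94.
Solve 3*gain - 94 = -91: gain = (-91 + 94) / 3 = 1.

gain = 1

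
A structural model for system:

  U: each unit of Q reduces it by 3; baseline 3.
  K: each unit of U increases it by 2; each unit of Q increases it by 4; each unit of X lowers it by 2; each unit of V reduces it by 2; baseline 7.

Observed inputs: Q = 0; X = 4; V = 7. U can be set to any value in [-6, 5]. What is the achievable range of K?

Intervening on U fixes its value directly, overriding its dependence on Q.
Substituting into the K equation gives K = 2*U - 15.
Linear in U, so extremes are at the endpoints: U = -6 gives K = -27; U = 5 gives K = -5.

-27 to -5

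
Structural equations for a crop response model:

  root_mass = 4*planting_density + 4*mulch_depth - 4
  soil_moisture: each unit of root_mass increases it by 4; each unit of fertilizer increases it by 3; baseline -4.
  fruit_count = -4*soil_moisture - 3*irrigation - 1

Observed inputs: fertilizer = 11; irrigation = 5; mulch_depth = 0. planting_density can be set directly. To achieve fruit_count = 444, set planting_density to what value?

Substituting into the root_mass equation gives root_mass = 4*planting_density - 4.
Substituting into the soil_moisture equation gives soil_moisture = 16*planting_density + 13.
Substituting into the fruit_count equation gives fruit_count = -64*planting_density - 68.
Solve -64*planting_density - 68 = 444: planting_density = (444 + 68) / -64 = -8.

planting_density = -8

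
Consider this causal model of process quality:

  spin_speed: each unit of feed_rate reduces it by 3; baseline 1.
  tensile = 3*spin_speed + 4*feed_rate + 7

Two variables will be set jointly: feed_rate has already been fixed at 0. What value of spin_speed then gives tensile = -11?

spin_speed = -6

With feed_rate held at 0:
Intervening on spin_speed fixes its value directly, overriding its dependence on feed_rate.
Substituting into the tensile equation gives tensile = 3*spin_speed + 7.
Solve 3*spin_speed + 7 = -11: spin_speed = (-11 - 7) / 3 = -6.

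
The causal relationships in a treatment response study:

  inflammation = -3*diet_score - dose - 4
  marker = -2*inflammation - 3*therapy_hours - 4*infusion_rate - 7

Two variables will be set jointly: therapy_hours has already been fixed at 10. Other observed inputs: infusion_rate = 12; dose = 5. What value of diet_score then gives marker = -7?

With therapy_hours held at 10:
Substituting into the inflammation equation gives inflammation = -3*diet_score - 9.
marker becomes 6*diet_score - 67.
Solve 6*diet_score - 67 = -7: diet_score = (-7 + 67) / 6 = 10.

diet_score = 10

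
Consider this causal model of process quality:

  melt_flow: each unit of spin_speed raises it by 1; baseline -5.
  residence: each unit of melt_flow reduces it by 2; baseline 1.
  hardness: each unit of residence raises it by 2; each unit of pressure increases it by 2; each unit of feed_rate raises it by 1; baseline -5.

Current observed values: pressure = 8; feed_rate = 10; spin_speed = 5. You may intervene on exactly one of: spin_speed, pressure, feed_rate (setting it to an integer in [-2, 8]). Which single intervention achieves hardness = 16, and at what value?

set feed_rate = 3

Intervening on spin_speed: hardness = -4*spin_speed + 43. Reaching 16 requires spin_speed = 27/4, not an integer.
Intervening on pressure: hardness = 2*pressure + 7. Reaching 16 requires pressure = 9/2, not an integer.
Intervening on feed_rate: with other inputs at their observed values, hardness = feed_rate + 13. Solving for 16 gives feed_rate = 3, within [-2, 8].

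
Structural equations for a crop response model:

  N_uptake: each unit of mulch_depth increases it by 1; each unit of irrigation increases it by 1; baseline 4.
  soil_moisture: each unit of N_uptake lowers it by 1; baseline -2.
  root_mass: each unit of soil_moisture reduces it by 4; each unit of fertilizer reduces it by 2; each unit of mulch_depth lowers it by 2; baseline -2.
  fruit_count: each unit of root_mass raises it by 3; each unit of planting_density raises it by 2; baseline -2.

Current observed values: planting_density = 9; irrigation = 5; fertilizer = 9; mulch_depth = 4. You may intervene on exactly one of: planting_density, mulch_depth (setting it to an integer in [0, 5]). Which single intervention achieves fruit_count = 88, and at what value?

Intervening on planting_density: fruit_count = 2*planting_density + 94. Reaching 88 requires planting_density = -3, outside [0, 5].
Intervening on mulch_depth: with other inputs at their observed values, fruit_count = 6*mulch_depth + 88. Solving for 88 gives mulch_depth = 0, within [0, 5].

set mulch_depth = 0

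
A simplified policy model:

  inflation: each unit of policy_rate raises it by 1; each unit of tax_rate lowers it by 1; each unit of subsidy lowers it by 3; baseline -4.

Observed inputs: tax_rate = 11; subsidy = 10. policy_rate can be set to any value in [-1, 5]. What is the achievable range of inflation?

Substituting into the inflation equation gives inflation = policy_rate - 45.
Linear in policy_rate, so extremes are at the endpoints: policy_rate = -1 gives inflation = -46; policy_rate = 5 gives inflation = -40.

-46 to -40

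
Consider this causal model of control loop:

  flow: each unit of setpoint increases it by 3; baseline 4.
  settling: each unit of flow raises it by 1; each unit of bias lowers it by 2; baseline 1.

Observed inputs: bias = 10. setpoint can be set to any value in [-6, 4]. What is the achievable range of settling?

-33 to -3

Substituting into the settling equation gives settling = 3*setpoint - 15.
Linear in setpoint, so extremes are at the endpoints: setpoint = -6 gives settling = -33; setpoint = 4 gives settling = -3.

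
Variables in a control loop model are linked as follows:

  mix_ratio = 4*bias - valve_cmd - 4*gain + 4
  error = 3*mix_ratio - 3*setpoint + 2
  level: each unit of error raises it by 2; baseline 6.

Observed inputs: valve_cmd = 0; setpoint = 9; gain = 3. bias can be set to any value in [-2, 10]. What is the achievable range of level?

Substituting into the mix_ratio equation gives mix_ratio = 4*bias - 8.
So error = 12*bias - 49.
Substituting into the level equation gives level = 24*bias - 92.
Linear in bias, so extremes are at the endpoints: bias = -2 gives level = -140; bias = 10 gives level = 148.

-140 to 148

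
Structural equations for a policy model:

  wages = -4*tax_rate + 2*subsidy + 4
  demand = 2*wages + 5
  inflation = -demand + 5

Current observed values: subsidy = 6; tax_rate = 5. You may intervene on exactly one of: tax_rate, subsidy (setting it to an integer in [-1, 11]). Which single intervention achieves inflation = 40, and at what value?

set tax_rate = 9

Intervening on tax_rate: with other inputs at their observed values, inflation = 8*tax_rate - 32. Solving for 40 gives tax_rate = 9, within [-1, 11].
Intervening on subsidy: inflation = -4*subsidy + 32. Reaching 40 requires subsidy = -2, outside [-1, 11].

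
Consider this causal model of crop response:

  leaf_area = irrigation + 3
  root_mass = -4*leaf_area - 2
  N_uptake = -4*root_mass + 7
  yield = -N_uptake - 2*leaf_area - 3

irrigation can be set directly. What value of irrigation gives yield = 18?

Substituting into the root_mass equation gives root_mass = -4*irrigation - 14.
N_uptake becomes 16*irrigation + 63.
Substituting into the yield equation gives yield = -18*irrigation - 72.
Solve -18*irrigation - 72 = 18: irrigation = (18 + 72) / -18 = -5.

irrigation = -5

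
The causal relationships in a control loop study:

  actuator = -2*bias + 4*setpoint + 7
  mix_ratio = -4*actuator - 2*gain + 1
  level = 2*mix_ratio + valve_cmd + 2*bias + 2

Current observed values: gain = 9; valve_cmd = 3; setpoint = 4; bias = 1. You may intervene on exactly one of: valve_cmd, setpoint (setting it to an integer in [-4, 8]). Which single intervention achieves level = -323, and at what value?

Intervening on valve_cmd: level = valve_cmd - 198. Reaching -323 requires valve_cmd = -125, outside [-4, 8].
Intervening on setpoint: with other inputs at their observed values, level = -32*setpoint - 67. Solving for -323 gives setpoint = 8, within [-4, 8].

set setpoint = 8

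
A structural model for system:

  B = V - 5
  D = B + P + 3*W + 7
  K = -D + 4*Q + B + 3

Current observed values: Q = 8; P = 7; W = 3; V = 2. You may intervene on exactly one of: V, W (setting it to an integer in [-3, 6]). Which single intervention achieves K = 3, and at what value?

set W = 6

Intervening on V: the paths from V to K cancel (net effect zero), leaving K = 12; 3 is unreachable this way.
Intervening on W: with other inputs at their observed values, K = -3*W + 21. Solving for 3 gives W = 6, within [-3, 6].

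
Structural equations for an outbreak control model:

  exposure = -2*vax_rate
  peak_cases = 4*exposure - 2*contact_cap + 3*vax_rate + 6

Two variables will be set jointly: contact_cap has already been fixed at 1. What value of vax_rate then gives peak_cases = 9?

vax_rate = -1

With contact_cap held at 1:
Substituting into the peak_cases equation gives peak_cases = -5*vax_rate + 4.
Solve -5*vax_rate + 4 = 9: vax_rate = (9 - 4) / -5 = -1.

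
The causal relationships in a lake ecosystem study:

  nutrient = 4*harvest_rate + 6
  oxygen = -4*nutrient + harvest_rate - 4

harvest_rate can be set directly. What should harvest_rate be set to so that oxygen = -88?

Substituting into the oxygen equation gives oxygen = -15*harvest_rate - 28.
Solve -15*harvest_rate - 28 = -88: harvest_rate = (-88 + 28) / -15 = 4.

harvest_rate = 4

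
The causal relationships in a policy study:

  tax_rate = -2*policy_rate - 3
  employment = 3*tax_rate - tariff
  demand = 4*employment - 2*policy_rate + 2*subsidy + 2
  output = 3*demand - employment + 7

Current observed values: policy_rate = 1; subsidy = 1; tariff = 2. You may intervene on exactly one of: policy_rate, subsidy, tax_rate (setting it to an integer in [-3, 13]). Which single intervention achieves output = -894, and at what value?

Intervening on policy_rate: with other inputs at their observed values, output = -72*policy_rate - 102. Solving for -894 gives policy_rate = 11, within [-3, 13].
Intervening on subsidy: output = 6*subsidy - 180. Reaching -894 requires subsidy = -119, outside [-3, 13].
Intervening on tax_rate: output = 33*tax_rate - 9. Reaching -894 requires tax_rate = -295/11, not an integer.

set policy_rate = 11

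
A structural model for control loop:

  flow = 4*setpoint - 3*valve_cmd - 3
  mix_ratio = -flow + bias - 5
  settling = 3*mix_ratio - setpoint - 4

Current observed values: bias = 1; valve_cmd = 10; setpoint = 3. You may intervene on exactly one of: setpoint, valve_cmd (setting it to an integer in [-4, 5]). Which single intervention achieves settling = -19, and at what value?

set valve_cmd = 3

Intervening on setpoint: settling = -13*setpoint + 83. Reaching -19 requires setpoint = 102/13, not an integer.
Intervening on valve_cmd: with other inputs at their observed values, settling = 9*valve_cmd - 46. Solving for -19 gives valve_cmd = 3, within [-4, 5].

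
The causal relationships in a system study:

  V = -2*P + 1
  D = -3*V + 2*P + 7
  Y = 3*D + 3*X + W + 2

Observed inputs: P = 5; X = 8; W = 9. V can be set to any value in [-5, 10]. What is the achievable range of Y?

-4 to 131

Intervening on V fixes its value directly, overriding its dependence on P.
Substituting into the D equation gives D = -3*V + 17.
Substituting into the Y equation gives Y = -9*V + 86.
Linear in V, so extremes are at the endpoints: V = -5 gives Y = 131; V = 10 gives Y = -4.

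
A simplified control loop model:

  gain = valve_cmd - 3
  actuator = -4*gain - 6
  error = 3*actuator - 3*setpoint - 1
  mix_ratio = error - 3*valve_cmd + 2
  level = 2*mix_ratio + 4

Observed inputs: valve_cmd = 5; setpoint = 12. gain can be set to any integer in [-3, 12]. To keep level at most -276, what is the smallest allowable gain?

gain = 6

Intervening on gain fixes its value directly, overriding its dependence on valve_cmd.
Substituting into the error equation gives error = -12*gain - 55.
This gives mix_ratio = -12*gain - 68.
So level = -24*gain - 132.
Require -24*gain - 132 ≤ -276, so gain ≥ 6.
The smallest integer in [-3, 12] satisfying this is 6.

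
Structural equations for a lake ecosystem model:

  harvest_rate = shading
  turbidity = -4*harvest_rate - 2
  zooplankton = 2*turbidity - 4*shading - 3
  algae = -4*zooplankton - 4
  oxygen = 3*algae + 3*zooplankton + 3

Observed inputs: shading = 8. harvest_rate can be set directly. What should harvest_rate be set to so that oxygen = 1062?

Intervening on harvest_rate fixes its value directly, overriding its dependence on shading.
Substituting into the zooplankton equation gives zooplankton = -8*harvest_rate - 39.
algae becomes 32*harvest_rate + 152.
Substituting into the oxygen equation gives oxygen = 72*harvest_rate + 342.
Solve 72*harvest_rate + 342 = 1062: harvest_rate = (1062 - 342) / 72 = 10.

harvest_rate = 10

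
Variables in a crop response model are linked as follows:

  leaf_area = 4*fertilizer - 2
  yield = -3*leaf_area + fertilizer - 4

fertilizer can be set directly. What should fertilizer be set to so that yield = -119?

fertilizer = 11

Substituting into the yield equation gives yield = -11*fertilizer + 2.
Solve -11*fertilizer + 2 = -119: fertilizer = (-119 - 2) / -11 = 11.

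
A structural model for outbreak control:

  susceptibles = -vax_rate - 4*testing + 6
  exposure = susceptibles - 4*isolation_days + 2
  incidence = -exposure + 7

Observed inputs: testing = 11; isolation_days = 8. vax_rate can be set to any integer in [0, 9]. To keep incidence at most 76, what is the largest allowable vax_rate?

vax_rate = 1

Substituting into the susceptibles equation gives susceptibles = -vax_rate - 38.
Substituting into the exposure equation gives exposure = -vax_rate - 68.
incidence becomes vax_rate + 75.
Require vax_rate + 75 ≤ 76, so vax_rate ≤ 1.
The largest integer in [0, 9] satisfying this is 1.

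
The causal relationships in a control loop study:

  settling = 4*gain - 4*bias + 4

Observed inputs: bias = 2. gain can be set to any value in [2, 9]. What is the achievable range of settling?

4 to 32

Substituting into the settling equation gives settling = 4*gain - 4.
Linear in gain, so extremes are at the endpoints: gain = 2 gives settling = 4; gain = 9 gives settling = 32.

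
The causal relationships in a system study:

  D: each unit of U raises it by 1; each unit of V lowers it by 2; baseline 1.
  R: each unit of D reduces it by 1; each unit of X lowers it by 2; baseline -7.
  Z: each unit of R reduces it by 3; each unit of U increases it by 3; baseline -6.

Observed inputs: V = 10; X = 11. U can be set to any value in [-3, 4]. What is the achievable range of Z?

Substituting into the D equation gives D = U - 19.
Substituting into the R equation gives R = -U - 10.
So Z = 6*U + 24.
Linear in U, so extremes are at the endpoints: U = -3 gives Z = 6; U = 4 gives Z = 48.

6 to 48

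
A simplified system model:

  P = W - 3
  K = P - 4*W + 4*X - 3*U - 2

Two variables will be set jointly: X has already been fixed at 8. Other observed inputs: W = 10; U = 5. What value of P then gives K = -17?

P = 8

With X held at 8:
Intervening on P fixes its value directly, overriding its dependence on W.
Substituting into the K equation gives K = P - 25.
Solve P - 25 = -17: P = (-17 + 25) / 1 = 8.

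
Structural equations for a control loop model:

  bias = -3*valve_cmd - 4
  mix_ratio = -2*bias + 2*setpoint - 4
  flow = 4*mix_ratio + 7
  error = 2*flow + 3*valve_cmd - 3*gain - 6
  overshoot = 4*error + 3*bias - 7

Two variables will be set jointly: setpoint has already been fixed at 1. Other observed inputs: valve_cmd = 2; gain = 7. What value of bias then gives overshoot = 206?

With setpoint held at 1:
Intervening on bias fixes its value directly, overriding its dependence on valve_cmd.
Substituting into the mix_ratio equation gives mix_ratio = -2*bias - 2.
Substituting into the flow equation gives flow = -8*bias - 1.
Substituting into the error equation gives error = -16*bias - 23.
Substituting into the overshoot equation gives overshoot = -61*bias - 99.
Solve -61*bias - 99 = 206: bias = (206 + 99) / -61 = -5.

bias = -5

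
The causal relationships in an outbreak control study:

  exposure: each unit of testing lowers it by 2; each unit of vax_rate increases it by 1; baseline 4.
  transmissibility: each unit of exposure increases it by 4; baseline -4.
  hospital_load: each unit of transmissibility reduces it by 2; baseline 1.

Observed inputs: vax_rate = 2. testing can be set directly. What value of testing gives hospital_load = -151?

Substituting into the exposure equation gives exposure = -2*testing + 6.
Substituting into the transmissibility equation gives transmissibility = -8*testing + 20.
Substituting into the hospital_load equation gives hospital_load = 16*testing - 39.
Solve 16*testing - 39 = -151: testing = (-151 + 39) / 16 = -7.

testing = -7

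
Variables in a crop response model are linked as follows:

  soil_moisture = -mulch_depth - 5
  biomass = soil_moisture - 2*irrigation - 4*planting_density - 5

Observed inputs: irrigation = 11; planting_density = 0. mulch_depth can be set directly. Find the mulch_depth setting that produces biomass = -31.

mulch_depth = -1

Substituting into the biomass equation gives biomass = -mulch_depth - 32.
Solve -mulch_depth - 32 = -31: mulch_depth = (-31 + 32) / -1 = -1.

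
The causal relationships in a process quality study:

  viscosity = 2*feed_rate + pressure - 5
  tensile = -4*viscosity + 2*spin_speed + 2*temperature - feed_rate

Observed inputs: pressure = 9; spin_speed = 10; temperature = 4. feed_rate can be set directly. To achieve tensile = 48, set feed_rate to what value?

Substituting into the viscosity equation gives viscosity = 2*feed_rate + 4.
This gives tensile = -9*feed_rate + 12.
Solve -9*feed_rate + 12 = 48: feed_rate = (48 - 12) / -9 = -4.

feed_rate = -4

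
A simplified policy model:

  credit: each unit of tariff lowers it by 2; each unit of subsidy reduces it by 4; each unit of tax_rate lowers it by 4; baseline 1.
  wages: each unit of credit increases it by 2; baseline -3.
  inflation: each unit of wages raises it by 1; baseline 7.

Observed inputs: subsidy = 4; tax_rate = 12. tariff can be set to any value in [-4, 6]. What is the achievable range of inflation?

Substituting into the credit equation gives credit = -2*tariff - 63.
So wages = -4*tariff - 129.
inflation becomes -4*tariff - 122.
Linear in tariff, so extremes are at the endpoints: tariff = -4 gives inflation = -106; tariff = 6 gives inflation = -146.

-146 to -106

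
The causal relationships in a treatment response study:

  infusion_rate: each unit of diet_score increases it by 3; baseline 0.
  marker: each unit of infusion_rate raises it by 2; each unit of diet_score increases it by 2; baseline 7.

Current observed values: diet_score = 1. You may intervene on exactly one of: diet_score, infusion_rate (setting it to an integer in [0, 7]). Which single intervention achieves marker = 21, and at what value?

set infusion_rate = 6

Intervening on diet_score: marker = 8*diet_score + 7. Reaching 21 requires diet_score = 7/4, not an integer.
Intervening on infusion_rate: with other inputs at their observed values, marker = 2*infusion_rate + 9. Solving for 21 gives infusion_rate = 6, within [0, 7].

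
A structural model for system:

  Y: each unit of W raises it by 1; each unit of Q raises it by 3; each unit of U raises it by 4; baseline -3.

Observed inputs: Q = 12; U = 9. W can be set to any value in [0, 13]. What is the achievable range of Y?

69 to 82

Substituting into the Y equation gives Y = W + 69.
Linear in W, so extremes are at the endpoints: W = 0 gives Y = 69; W = 13 gives Y = 82.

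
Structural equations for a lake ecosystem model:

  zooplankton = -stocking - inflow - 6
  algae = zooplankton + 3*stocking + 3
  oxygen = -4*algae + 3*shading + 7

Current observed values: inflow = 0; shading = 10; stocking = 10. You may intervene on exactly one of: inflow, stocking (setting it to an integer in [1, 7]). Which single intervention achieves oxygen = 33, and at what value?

Intervening on inflow: oxygen = 4*inflow - 31. Reaching 33 requires inflow = 16, outside [1, 7].
Intervening on stocking: with other inputs at their observed values, oxygen = -8*stocking + 49. Solving for 33 gives stocking = 2, within [1, 7].

set stocking = 2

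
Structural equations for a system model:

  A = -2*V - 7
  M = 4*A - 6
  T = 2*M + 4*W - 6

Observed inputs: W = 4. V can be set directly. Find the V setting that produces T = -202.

V = 9

Substituting into the M equation gives M = -8*V - 34.
Substituting into the T equation gives T = -16*V - 58.
Solve -16*V - 58 = -202: V = (-202 + 58) / -16 = 9.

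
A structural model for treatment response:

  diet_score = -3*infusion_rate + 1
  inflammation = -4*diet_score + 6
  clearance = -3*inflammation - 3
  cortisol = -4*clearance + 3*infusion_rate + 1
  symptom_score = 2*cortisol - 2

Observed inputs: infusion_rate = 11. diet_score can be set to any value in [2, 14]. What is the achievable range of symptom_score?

-1110 to 42

Intervening on diet_score fixes its value directly, overriding its dependence on infusion_rate.
Substituting into the clearance equation gives clearance = 12*diet_score - 21.
cortisol becomes -48*diet_score + 118.
Substituting into the symptom_score equation gives symptom_score = -96*diet_score + 234.
Linear in diet_score, so extremes are at the endpoints: diet_score = 2 gives symptom_score = 42; diet_score = 14 gives symptom_score = -1110.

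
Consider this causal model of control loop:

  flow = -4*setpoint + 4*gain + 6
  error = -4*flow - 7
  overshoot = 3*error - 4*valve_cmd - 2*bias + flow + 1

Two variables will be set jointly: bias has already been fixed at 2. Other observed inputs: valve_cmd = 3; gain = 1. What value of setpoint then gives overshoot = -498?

setpoint = -8

With bias held at 2:
Substituting into the flow equation gives flow = -4*setpoint + 10.
Substituting into the error equation gives error = 16*setpoint - 47.
overshoot becomes 44*setpoint - 146.
Solve 44*setpoint - 146 = -498: setpoint = (-498 + 146) / 44 = -8.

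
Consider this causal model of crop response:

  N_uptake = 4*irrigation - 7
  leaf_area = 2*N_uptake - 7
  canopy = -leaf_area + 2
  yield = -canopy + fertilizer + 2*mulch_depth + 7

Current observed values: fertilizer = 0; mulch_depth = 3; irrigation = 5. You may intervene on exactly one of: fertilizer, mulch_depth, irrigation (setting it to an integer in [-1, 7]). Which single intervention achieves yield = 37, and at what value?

set fertilizer = 7

Intervening on fertilizer: with other inputs at their observed values, yield = fertilizer + 30. Solving for 37 gives fertilizer = 7, within [-1, 7].
Intervening on mulch_depth: yield = 2*mulch_depth + 24. Reaching 37 requires mulch_depth = 13/2, not an integer.
Intervening on irrigation: yield = 8*irrigation - 10. Reaching 37 requires irrigation = 47/8, not an integer.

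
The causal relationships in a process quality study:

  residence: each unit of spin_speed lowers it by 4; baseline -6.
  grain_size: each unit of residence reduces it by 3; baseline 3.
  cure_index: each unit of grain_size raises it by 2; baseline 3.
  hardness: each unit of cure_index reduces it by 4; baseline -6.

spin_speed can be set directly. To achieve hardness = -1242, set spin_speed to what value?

Substituting into the grain_size equation gives grain_size = 12*spin_speed + 21.
Substituting into the cure_index equation gives cure_index = 24*spin_speed + 45.
So hardness = -96*spin_speed - 186.
Solve -96*spin_speed - 186 = -1242: spin_speed = (-1242 + 186) / -96 = 11.

spin_speed = 11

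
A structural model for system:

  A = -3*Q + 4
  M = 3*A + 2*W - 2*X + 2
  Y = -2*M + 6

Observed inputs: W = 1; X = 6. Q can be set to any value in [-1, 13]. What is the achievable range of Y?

Substituting into the M equation gives M = -9*Q + 4.
Substituting into the Y equation gives Y = 18*Q - 2.
Linear in Q, so extremes are at the endpoints: Q = -1 gives Y = -20; Q = 13 gives Y = 232.

-20 to 232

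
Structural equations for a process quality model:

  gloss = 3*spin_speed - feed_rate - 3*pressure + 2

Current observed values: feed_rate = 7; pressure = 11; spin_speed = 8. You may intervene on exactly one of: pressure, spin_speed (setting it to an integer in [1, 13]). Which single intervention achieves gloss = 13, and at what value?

Intervening on pressure: with other inputs at their observed values, gloss = -3*pressure + 19. Solving for 13 gives pressure = 2, within [1, 13].
Intervening on spin_speed: gloss = 3*spin_speed - 38. Reaching 13 requires spin_speed = 17, outside [1, 13].

set pressure = 2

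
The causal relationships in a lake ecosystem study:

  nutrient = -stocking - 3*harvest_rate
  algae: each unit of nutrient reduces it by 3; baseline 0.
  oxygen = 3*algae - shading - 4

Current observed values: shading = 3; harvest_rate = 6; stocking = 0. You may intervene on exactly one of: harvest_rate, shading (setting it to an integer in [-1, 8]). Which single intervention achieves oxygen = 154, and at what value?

set shading = 4

Intervening on harvest_rate: oxygen = 27*harvest_rate - 7. Reaching 154 requires harvest_rate = 161/27, not an integer.
Intervening on shading: with other inputs at their observed values, oxygen = -shading + 158. Solving for 154 gives shading = 4, within [-1, 8].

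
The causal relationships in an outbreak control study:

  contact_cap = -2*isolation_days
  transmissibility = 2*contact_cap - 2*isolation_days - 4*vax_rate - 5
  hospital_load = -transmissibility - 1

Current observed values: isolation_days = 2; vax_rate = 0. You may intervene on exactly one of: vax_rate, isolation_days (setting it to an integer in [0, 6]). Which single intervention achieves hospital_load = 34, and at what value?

Intervening on vax_rate: hospital_load = 4*vax_rate + 16. Reaching 34 requires vax_rate = 9/2, not an integer.
Intervening on isolation_days: with other inputs at their observed values, hospital_load = 6*isolation_days + 4. Solving for 34 gives isolation_days = 5, within [0, 6].

set isolation_days = 5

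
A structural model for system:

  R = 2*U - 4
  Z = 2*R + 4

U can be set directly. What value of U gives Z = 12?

U = 4

Substituting into the Z equation gives Z = 4*U - 4.
Solve 4*U - 4 = 12: U = (12 + 4) / 4 = 4.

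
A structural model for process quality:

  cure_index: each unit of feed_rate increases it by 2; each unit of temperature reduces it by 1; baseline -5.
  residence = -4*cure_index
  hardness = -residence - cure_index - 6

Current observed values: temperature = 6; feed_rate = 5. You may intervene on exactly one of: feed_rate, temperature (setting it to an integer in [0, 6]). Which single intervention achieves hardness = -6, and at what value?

set temperature = 5

Intervening on feed_rate: hardness = 6*feed_rate - 39. Reaching -6 requires feed_rate = 11/2, not an integer.
Intervening on temperature: with other inputs at their observed values, hardness = -3*temperature + 9. Solving for -6 gives temperature = 5, within [0, 6].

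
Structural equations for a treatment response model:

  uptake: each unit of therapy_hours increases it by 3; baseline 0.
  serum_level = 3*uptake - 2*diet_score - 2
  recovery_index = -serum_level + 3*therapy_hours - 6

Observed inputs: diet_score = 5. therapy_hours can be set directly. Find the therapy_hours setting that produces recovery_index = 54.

therapy_hours = -8

Substituting into the serum_level equation gives serum_level = 9*therapy_hours - 12.
recovery_index becomes -6*therapy_hours + 6.
Solve -6*therapy_hours + 6 = 54: therapy_hours = (54 - 6) / -6 = -8.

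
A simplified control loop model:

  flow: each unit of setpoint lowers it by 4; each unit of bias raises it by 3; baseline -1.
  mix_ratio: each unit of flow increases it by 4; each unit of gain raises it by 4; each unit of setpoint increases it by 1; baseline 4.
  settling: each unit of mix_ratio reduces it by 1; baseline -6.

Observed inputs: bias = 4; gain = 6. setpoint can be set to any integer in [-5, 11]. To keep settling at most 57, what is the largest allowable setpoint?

Substituting into the flow equation gives flow = -4*setpoint + 11.
mix_ratio becomes -15*setpoint + 72.
So settling = 15*setpoint - 78.
Require 15*setpoint - 78 ≤ 57, so setpoint ≤ 9.
The largest integer in [-5, 11] satisfying this is 9.

setpoint = 9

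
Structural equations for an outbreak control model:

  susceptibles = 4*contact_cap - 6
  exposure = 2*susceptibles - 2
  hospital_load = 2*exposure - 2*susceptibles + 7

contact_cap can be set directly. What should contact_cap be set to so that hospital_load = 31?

Substituting into the exposure equation gives exposure = 8*contact_cap - 14.
Substituting into the hospital_load equation gives hospital_load = 8*contact_cap - 9.
Solve 8*contact_cap - 9 = 31: contact_cap = (31 + 9) / 8 = 5.

contact_cap = 5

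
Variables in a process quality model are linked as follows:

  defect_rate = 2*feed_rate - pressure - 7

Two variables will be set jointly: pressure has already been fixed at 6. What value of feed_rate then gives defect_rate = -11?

feed_rate = 1

With pressure held at 6:
Substituting into the defect_rate equation gives defect_rate = 2*feed_rate - 13.
Solve 2*feed_rate - 13 = -11: feed_rate = (-11 + 13) / 2 = 1.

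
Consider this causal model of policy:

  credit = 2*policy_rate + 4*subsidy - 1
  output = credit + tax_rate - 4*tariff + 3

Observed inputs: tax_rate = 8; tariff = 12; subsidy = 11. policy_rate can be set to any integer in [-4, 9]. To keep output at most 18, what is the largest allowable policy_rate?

policy_rate = 6

Substituting into the credit equation gives credit = 2*policy_rate + 43.
So output = 2*policy_rate + 6.
Require 2*policy_rate + 6 ≤ 18, so policy_rate ≤ 6.
The largest integer in [-4, 9] satisfying this is 6.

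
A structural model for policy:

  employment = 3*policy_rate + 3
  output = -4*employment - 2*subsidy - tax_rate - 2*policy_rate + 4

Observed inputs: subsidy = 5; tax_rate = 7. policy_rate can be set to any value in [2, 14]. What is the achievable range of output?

Substituting into the output equation gives output = -14*policy_rate - 25.
Linear in policy_rate, so extremes are at the endpoints: policy_rate = 2 gives output = -53; policy_rate = 14 gives output = -221.

-221 to -53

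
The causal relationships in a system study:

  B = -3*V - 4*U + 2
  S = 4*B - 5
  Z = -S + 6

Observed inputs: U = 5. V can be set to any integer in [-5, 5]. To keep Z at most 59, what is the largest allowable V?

Substituting into the B equation gives B = -3*V - 18.
Substituting into the S equation gives S = -12*V - 77.
Substituting into the Z equation gives Z = 12*V + 83.
Require 12*V + 83 ≤ 59, so V ≤ -2.
The largest integer in [-5, 5] satisfying this is -2.

V = -2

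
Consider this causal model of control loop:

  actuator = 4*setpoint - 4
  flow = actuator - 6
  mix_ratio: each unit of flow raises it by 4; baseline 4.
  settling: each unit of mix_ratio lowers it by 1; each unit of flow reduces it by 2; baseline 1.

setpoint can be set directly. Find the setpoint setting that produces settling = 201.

setpoint = -6

Substituting into the flow equation gives flow = 4*setpoint - 10.
mix_ratio becomes 16*setpoint - 36.
Substituting into the settling equation gives settling = -24*setpoint + 57.
Solve -24*setpoint + 57 = 201: setpoint = (201 - 57) / -24 = -6.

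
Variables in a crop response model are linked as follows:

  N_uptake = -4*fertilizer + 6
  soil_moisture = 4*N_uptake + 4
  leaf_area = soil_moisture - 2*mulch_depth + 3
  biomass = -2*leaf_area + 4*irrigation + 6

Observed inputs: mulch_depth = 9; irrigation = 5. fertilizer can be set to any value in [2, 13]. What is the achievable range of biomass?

64 to 416

Substituting into the soil_moisture equation gives soil_moisture = -16*fertilizer + 28.
Substituting into the leaf_area equation gives leaf_area = -16*fertilizer + 13.
This gives biomass = 32*fertilizer.
Linear in fertilizer, so extremes are at the endpoints: fertilizer = 2 gives biomass = 64; fertilizer = 13 gives biomass = 416.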